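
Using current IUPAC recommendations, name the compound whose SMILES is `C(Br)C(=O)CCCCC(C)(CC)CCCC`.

1-bromo-7-ethyl-7-methylundecan-2-one

Counting along the main chain through the carbonyl gives 11 carbons: the parent is undecane.
A ketone (C=O on an internal carbon) is the principal characteristic group, giving the suffix -one.
The numbering direction is chosen so that numbering from this end puts the carbonyl group at C-2 rather than C-10.
With this numbering: the carbonyl at C-2; a bromo group at C-1; an ethyl group at C-7; a methyl group at C-7.
Prefixes are listed alphabetically: bromo, ethyl, methyl.
Putting it together: 1-bromo-7-ethyl-7-methylundecan-2-one.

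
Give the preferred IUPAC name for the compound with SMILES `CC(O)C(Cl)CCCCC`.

3-chlorooctan-2-ol

The longest carbon chain that includes the –OH group has 8 carbons, so the parent hydride is octane.
An alcohol (–OH) is the principal characteristic group, giving the suffix -ol.
Choose the numbering such that numbering from this end puts the hydroxyl group at C-2 rather than C-7.
That gives the hydroxyl at C-2; a chloro group at C-3.
Assembling the pieces gives 3-chlorooctan-2-ol.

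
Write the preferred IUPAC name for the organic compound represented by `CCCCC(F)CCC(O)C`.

5-fluorononan-2-ol

Counting along the main chain through the –OH group gives 9 carbons: the parent is nonane.
The principal characteristic group is an alcohol (–OH), named with the suffix -ol.
Number the chain so that numbering from this end puts the hydroxyl group at C-2 rather than C-8.
That gives the hydroxyl at C-2; a fluoro group at C-5.
Assembling the pieces gives 5-fluorononan-2-ol.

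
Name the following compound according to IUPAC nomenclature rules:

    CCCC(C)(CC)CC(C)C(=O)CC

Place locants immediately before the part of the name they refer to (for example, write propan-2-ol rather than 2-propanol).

Counting along the main chain through the carbonyl gives 9 carbons: the parent is nonane.
A ketone (C=O on an internal carbon) is the principal characteristic group, giving the suffix -one.
Choose the numbering such that numbering from this end puts the carbonyl group at C-3 rather than C-7.
With this numbering: the carbonyl at C-3; an ethyl group at C-6; methyl groups at C-4 and C-6.
Substituent prefixes are cited in alphabetical order (multiplying prefixes like di-/tri- are ignored for ordering).
The name is 6-ethyl-4,6-dimethylnonan-3-one.

6-ethyl-4,6-dimethylnonan-3-one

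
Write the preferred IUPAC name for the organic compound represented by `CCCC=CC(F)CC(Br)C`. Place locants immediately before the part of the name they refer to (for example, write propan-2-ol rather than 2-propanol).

8-bromo-6-fluoronon-4-ene

The longest carbon chain that includes the multiple bond has 9 carbons, so the parent hydride is nonane.
The chain contains a C=C double bond, so the unsaturation ending is -ene.
The numbering direction is chosen so that numbering from this end puts the double bond at C-4 rather than C-5.
This places the double bond between C-4 and C-5; a bromo group at C-8; a fluoro group at C-6.
Prefixes are listed alphabetically: bromo, fluoro.
Assembling the pieces gives 8-bromo-6-fluoronon-4-ene.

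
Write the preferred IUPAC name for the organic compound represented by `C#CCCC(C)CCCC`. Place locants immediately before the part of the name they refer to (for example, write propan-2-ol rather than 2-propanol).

The longest chain bearing the multiple bond is 9 carbons long (nonane).
The chain contains a C≡C triple bond, so the unsaturation ending is -yne.
The numbering direction is chosen so that numbering from this end puts the triple bond at C-1 rather than C-8.
That gives the triple bond between C-1 and C-2; a methyl group at C-5.
Putting it together: 5-methylnon-1-yne.

5-methylnon-1-yne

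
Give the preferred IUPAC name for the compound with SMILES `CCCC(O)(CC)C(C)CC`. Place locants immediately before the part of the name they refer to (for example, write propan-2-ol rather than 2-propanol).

4-ethyl-3-methylheptan-4-ol

Counting along the main chain through the –OH group gives 7 carbons: the parent is heptane.
The highest-priority functional group is an alcohol (–OH), so the name ends in -ol.
Choose the numbering such that the substituent locant set {3,4} is lower than {4,5} at the first point of difference.
With this numbering: the hydroxyl at C-4; an ethyl group at C-4; a methyl group at C-3.
Substituent prefixes are cited in alphabetical order (multiplying prefixes like di-/tri- are ignored for ordering).
Putting it together: 4-ethyl-3-methylheptan-4-ol.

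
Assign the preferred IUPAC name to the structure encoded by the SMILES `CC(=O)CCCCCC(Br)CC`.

8-bromodecan-2-one

Counting along the main chain through the carbonyl gives 10 carbons: the parent is decane.
The highest-priority functional group is a ketone (C=O on an internal carbon), so the name ends in -one.
Number the chain so that numbering from this end puts the carbonyl group at C-2 rather than C-9.
This places the carbonyl at C-2; a bromo group at C-8.
The name is 8-bromodecan-2-one.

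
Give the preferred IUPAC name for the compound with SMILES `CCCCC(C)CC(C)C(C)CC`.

The longest continuous carbon chain has 10 atoms, so the parent hydride is decane.
The numbering direction is chosen so that the substituent locant set {3,4,6} is lower than {5,7,8} at the first point of difference.
With this numbering: methyl groups at C-3 and C-4 and C-6.
Assembling the pieces gives 3,4,6-trimethyldecane.

3,4,6-trimethyldecane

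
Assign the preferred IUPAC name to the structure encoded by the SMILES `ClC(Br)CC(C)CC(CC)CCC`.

1-bromo-1-chloro-5-ethyl-3-methyloctane

The parent chain contains 8 carbons (octane).
Choose the numbering such that the substituent locant set {1,1,3,5} is lower than {4,6,8,8} at the first point of difference.
That gives a bromo group at C-1; a chloro group at C-1; an ethyl group at C-5; a methyl group at C-3.
Substituent prefixes are cited in alphabetical order (multiplying prefixes like di-/tri- are ignored for ordering).
Putting it together: 1-bromo-1-chloro-5-ethyl-3-methyloctane.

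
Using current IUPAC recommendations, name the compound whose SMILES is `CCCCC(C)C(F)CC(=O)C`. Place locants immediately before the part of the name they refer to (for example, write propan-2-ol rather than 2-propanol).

The longest chain bearing the carbonyl is 9 carbons long (nonane).
The principal characteristic group is a ketone (C=O on an internal carbon), named with the suffix -one.
Choose the numbering such that numbering from this end puts the carbonyl group at C-2 rather than C-8.
This places the carbonyl at C-2; a fluoro group at C-4; a methyl group at C-5.
Prefixes are listed alphabetically: fluoro, methyl.
The name is 4-fluoro-5-methylnonan-2-one.

4-fluoro-5-methylnonan-2-one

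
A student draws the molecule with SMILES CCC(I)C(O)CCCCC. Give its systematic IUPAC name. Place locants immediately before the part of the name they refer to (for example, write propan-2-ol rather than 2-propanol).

3-iodononan-4-ol

The longest carbon chain that includes the –OH group has 9 carbons, so the parent hydride is nonane.
The principal characteristic group is an alcohol (–OH), named with the suffix -ol.
Number the chain so that numbering from this end puts the hydroxyl group at C-4 rather than C-6.
This places the hydroxyl at C-4; an iodo group at C-3.
Putting it together: 3-iodononan-4-ol.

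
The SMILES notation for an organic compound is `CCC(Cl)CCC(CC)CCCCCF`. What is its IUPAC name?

9-chloro-6-ethyl-1-fluoroundecane

The parent chain contains 11 carbons (undecane).
Choose the numbering such that the substituent locant set {1,6,9} is lower than {3,6,11} at the first point of difference.
This places a chloro group at C-9; an ethyl group at C-6; a fluoro group at C-1.
The substituents are ordered alphabetically, ignoring any di-/tri- multipliers.
Putting it together: 9-chloro-6-ethyl-1-fluoroundecane.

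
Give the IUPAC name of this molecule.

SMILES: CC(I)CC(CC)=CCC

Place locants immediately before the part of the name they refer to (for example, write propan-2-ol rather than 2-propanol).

4-ethyl-6-iodohept-3-ene

The longest carbon chain that includes the multiple bond has 7 carbons, so the parent hydride is heptane.
There is one C=C double bond, indicated by the ending -ene.
The numbering direction is chosen so that numbering from this end puts the double bond at C-3 rather than C-4.
This places the double bond between C-3 and C-4; an ethyl group at C-4; an iodo group at C-6.
The substituents are ordered alphabetically, ignoring any di-/tri- multipliers.
The name is 4-ethyl-6-iodohept-3-ene.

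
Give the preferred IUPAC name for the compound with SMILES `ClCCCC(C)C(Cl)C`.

1,5-dichloro-4-methylhexane

The longest continuous carbon chain has 6 atoms, so the parent hydride is hexane.
Number the chain so that the substituent locant set {1,4,5} is lower than {2,3,6} at the first point of difference.
That gives chloro groups at C-1 and C-5; a methyl group at C-4.
Prefixes are listed alphabetically: chloro, methyl.
Assembling the pieces gives 1,5-dichloro-4-methylhexane.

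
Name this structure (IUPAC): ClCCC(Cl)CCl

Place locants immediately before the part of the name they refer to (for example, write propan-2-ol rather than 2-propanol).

1,2,4-trichlorobutane

The longest continuous carbon chain has 4 atoms, so the parent hydride is butane.
Number the chain so that the substituent locant set {1,2,4} is lower than {1,3,4} at the first point of difference.
This places chloro groups at C-1 and C-2 and C-4.
Assembling the pieces gives 1,2,4-trichlorobutane.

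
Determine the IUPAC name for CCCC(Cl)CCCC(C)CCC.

The parent chain contains 11 carbons (undecane).
Number the chain so that the locant sets are identical either way, so the alphabetically earlier chloro substituent takes the lower locant (4 rather than 8).
With this numbering: a chloro group at C-4; a methyl group at C-8.
Prefixes are listed alphabetically: chloro, methyl.
The name is 4-chloro-8-methylundecane.

4-chloro-8-methylundecane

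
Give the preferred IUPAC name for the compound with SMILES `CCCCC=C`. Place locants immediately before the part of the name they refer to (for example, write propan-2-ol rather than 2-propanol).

hex-1-ene

The longest chain bearing the multiple bond is 6 carbons long (hexane).
A C=C double bond in the chain gives the infix -ene-.
Choose the numbering such that numbering from this end puts the double bond at C-1 rather than C-5.
With this numbering: the double bond between C-1 and C-2.
Putting it together: hex-1-ene.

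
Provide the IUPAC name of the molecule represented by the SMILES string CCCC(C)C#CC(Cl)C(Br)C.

The longest chain bearing the multiple bond is 9 carbons long (nonane).
A C≡C triple bond in the chain gives the infix -yne-.
Choose the numbering such that numbering from this end puts the triple bond at C-4 rather than C-5.
This places the triple bond between C-4 and C-5; a bromo group at C-2; a chloro group at C-3; a methyl group at C-6.
Prefixes are listed alphabetically: bromo, chloro, methyl.
Assembling the pieces gives 2-bromo-3-chloro-6-methylnon-4-yne.

2-bromo-3-chloro-6-methylnon-4-yne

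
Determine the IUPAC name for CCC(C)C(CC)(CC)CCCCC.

The longest continuous carbon chain has 9 atoms, so the parent hydride is nonane.
Number the chain so that the substituent locant set {3,4,4} is lower than {6,6,7} at the first point of difference.
That gives two ethyl groups at C-4; a methyl group at C-3.
Prefixes are listed alphabetically: ethyl, methyl.
Putting it together: 4,4-diethyl-3-methylnonane.

4,4-diethyl-3-methylnonane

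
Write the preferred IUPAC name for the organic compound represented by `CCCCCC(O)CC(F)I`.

1-fluoro-1-iodooctan-3-ol

The longest carbon chain that includes the –OH group has 8 carbons, so the parent hydride is octane.
The highest-priority functional group is an alcohol (–OH), so the name ends in -ol.
Choose the numbering such that numbering from this end puts the hydroxyl group at C-3 rather than C-6.
This places the hydroxyl at C-3; a fluoro group at C-1; an iodo group at C-1.
Prefixes are listed alphabetically: fluoro, iodo.
The name is 1-fluoro-1-iodooctan-3-ol.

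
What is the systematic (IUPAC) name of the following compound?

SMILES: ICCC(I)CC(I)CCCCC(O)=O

6,8,10-triiododecanoic acid

The longest carbon chain that includes the –COOH group has 10 carbons, so the parent hydride is decane.
The highest-priority functional group is a carboxylic acid (terminal –COOH), so the name ends in -oic acid.
Number the chain so that the carboxylic acid carbon is C-1 by definition.
This places iodo groups at C-6 and C-8 and C-10.
The name is 6,8,10-triiododecanoic acid.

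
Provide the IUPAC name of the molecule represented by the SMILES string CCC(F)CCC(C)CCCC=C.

9-fluoro-6-methylundec-1-ene

The longest chain bearing the multiple bond is 11 carbons long (undecane).
There is one C=C double bond, indicated by the ending -ene.
Choose the numbering such that numbering from this end puts the double bond at C-1 rather than C-10.
This places the double bond between C-1 and C-2; a fluoro group at C-9; a methyl group at C-6.
The substituents are ordered alphabetically, ignoring any di-/tri- multipliers.
Putting it together: 9-fluoro-6-methylundec-1-ene.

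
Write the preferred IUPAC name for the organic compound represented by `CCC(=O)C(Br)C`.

2-bromopentan-3-one

The longest carbon chain that includes the carbonyl has 5 carbons, so the parent hydride is pentane.
The highest-priority functional group is a ketone (C=O on an internal carbon), so the name ends in -one.
Choose the numbering such that the substituent locant set {2} is lower than {4} at the first point of difference.
That gives the carbonyl at C-3; a bromo group at C-2.
Putting it together: 2-bromopentan-3-one.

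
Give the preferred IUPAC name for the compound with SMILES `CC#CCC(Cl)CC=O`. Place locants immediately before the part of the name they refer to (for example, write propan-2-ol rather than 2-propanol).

3-chlorohept-5-ynal

Counting along the main chain through the –CHO group and the multiple bond gives 7 carbons: the parent is heptane.
The principal characteristic group is an aldehyde (terminal –CHO), named with the suffix -al.
The chain contains a C≡C triple bond, so the unsaturation ending is -yne.
Choose the numbering such that the aldehyde carbon is C-1 by definition.
With this numbering: the triple bond between C-5 and C-6; a chloro group at C-3.
Assembling the pieces gives 3-chlorohept-5-ynal.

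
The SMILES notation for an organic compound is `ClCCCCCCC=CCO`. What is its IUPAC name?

The longest chain bearing the –OH group and the multiple bond is 9 carbons long (nonane).
The highest-priority functional group is an alcohol (–OH), so the name ends in -ol.
The chain contains a C=C double bond, so the unsaturation ending is -ene.
The numbering direction is chosen so that numbering from this end puts the hydroxyl group at C-1 rather than C-9.
With this numbering: the hydroxyl at C-1; the double bond between C-2 and C-3; a chloro group at C-9.
Putting it together: 9-chloronon-2-en-1-ol.

9-chloronon-2-en-1-ol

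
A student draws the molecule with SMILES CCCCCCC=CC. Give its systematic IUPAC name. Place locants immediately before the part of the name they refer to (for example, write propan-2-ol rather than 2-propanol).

non-2-ene

The longest carbon chain that includes the multiple bond has 9 carbons, so the parent hydride is nonane.
The chain contains a C=C double bond, so the unsaturation ending is -ene.
Number the chain so that numbering from this end puts the double bond at C-2 rather than C-7.
This places the double bond between C-2 and C-3.
Putting it together: non-2-ene.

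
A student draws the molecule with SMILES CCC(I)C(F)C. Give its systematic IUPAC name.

2-fluoro-3-iodopentane

The parent chain contains 5 carbons (pentane).
Number the chain so that the substituent locant set {2,3} is lower than {3,4} at the first point of difference.
This places a fluoro group at C-2; an iodo group at C-3.
The substituents are ordered alphabetically, ignoring any di-/tri- multipliers.
Putting it together: 2-fluoro-3-iodopentane.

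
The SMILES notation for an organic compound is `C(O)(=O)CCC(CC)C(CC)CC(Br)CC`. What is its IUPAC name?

7-bromo-4,5-diethylnonanoic acid

The longest carbon chain that includes the –COOH group has 9 carbons, so the parent hydride is nonane.
The principal characteristic group is a carboxylic acid (terminal –COOH), named with the suffix -oic acid.
The numbering direction is chosen so that the carboxylic acid carbon is C-1 by definition.
That gives a bromo group at C-7; ethyl groups at C-4 and C-5.
Substituent prefixes are cited in alphabetical order (multiplying prefixes like di-/tri- are ignored for ordering).
Putting it together: 7-bromo-4,5-diethylnonanoic acid.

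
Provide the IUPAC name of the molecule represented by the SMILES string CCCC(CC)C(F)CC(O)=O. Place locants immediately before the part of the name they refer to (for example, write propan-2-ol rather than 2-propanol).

The longest carbon chain that includes the –COOH group has 7 carbons, so the parent hydride is heptane.
The highest-priority functional group is a carboxylic acid (terminal –COOH), so the name ends in -oic acid.
Number the chain so that the carboxylic acid carbon is C-1 by definition.
This places an ethyl group at C-4; a fluoro group at C-3.
Prefixes are listed alphabetically: ethyl, fluoro.
Assembling the pieces gives 4-ethyl-3-fluoroheptanoic acid.

4-ethyl-3-fluoroheptanoic acid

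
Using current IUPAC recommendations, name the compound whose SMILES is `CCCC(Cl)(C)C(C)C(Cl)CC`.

3,5-dichloro-4,5-dimethyloctane

The longest continuous carbon chain has 8 atoms, so the parent hydride is octane.
Number the chain so that the substituent locant set {3,4,5,5} is lower than {4,4,5,6} at the first point of difference.
That gives chloro groups at C-3 and C-5; methyl groups at C-4 and C-5.
The substituents are ordered alphabetically, ignoring any di-/tri- multipliers.
Assembling the pieces gives 3,5-dichloro-4,5-dimethyloctane.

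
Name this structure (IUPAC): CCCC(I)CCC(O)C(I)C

The longest chain bearing the –OH group is 9 carbons long (nonane).
An alcohol (–OH) is the principal characteristic group, giving the suffix -ol.
Choose the numbering such that numbering from this end puts the hydroxyl group at C-3 rather than C-7.
This places the hydroxyl at C-3; iodo groups at C-2 and C-6.
Putting it together: 2,6-diiodononan-3-ol.

2,6-diiodononan-3-ol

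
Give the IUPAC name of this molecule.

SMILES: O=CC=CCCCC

hept-2-enal

Counting along the main chain through the –CHO group and the multiple bond gives 7 carbons: the parent is heptane.
An aldehyde (terminal –CHO) is the principal characteristic group, giving the suffix -al.
The chain contains a C=C double bond, so the unsaturation ending is -ene.
Choose the numbering such that the aldehyde carbon is C-1 by definition.
This places the double bond between C-2 and C-3.
Assembling the pieces gives hept-2-enal.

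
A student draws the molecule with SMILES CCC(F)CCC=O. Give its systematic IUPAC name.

The longest carbon chain that includes the –CHO group has 6 carbons, so the parent hydride is hexane.
The principal characteristic group is an aldehyde (terminal –CHO), named with the suffix -al.
Choose the numbering such that the aldehyde carbon is C-1 by definition.
That gives a fluoro group at C-4.
Putting it together: 4-fluorohexanal.

4-fluorohexanal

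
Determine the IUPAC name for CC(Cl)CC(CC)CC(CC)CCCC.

The parent chain contains 10 carbons (decane).
The numbering direction is chosen so that the substituent locant set {2,4,6} is lower than {5,7,9} at the first point of difference.
This places a chloro group at C-2; ethyl groups at C-4 and C-6.
The substituents are ordered alphabetically, ignoring any di-/tri- multipliers.
Assembling the pieces gives 2-chloro-4,6-diethyldecane.

2-chloro-4,6-diethyldecane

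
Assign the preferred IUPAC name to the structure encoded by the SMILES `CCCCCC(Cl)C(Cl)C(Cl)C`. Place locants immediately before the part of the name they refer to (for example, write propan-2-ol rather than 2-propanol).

2,3,4-trichlorononane

The parent chain contains 9 carbons (nonane).
Choose the numbering such that the substituent locant set {2,3,4} is lower than {6,7,8} at the first point of difference.
With this numbering: chloro groups at C-2 and C-3 and C-4.
Putting it together: 2,3,4-trichlorononane.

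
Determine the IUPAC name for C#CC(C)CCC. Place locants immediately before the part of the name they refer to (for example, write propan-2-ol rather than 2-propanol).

The longest chain bearing the multiple bond is 6 carbons long (hexane).
The chain contains a C≡C triple bond, so the unsaturation ending is -yne.
Number the chain so that numbering from this end puts the triple bond at C-1 rather than C-5.
That gives the triple bond between C-1 and C-2; a methyl group at C-3.
The name is 3-methylhex-1-yne.

3-methylhex-1-yne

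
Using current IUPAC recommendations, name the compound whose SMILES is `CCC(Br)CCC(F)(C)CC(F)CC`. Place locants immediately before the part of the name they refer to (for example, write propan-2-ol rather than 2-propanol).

The longest continuous carbon chain has 10 atoms, so the parent hydride is decane.
Choose the numbering such that the substituent locant set {3,5,5,8} is lower than {3,6,6,8} at the first point of difference.
This places a bromo group at C-8; fluoro groups at C-3 and C-5; a methyl group at C-5.
The substituents are ordered alphabetically, ignoring any di-/tri- multipliers.
The name is 8-bromo-3,5-difluoro-5-methyldecane.

8-bromo-3,5-difluoro-5-methyldecane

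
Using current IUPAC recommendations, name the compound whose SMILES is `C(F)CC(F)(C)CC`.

1,3-difluoro-3-methylpentane

The longest carbon chain is 5 atoms: the parent is pentane.
Choose the numbering such that the substituent locant set {1,3,3} is lower than {3,3,5} at the first point of difference.
This places fluoro groups at C-1 and C-3; a methyl group at C-3.
Prefixes are listed alphabetically: fluoro, methyl.
The name is 1,3-difluoro-3-methylpentane.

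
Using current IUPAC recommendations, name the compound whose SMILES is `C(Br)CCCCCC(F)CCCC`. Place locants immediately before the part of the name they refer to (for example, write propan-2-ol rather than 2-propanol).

The longest continuous carbon chain has 11 atoms, so the parent hydride is undecane.
Number the chain so that the substituent locant set {1,7} is lower than {5,11} at the first point of difference.
That gives a bromo group at C-1; a fluoro group at C-7.
The substituents are ordered alphabetically, ignoring any di-/tri- multipliers.
Assembling the pieces gives 1-bromo-7-fluoroundecane.

1-bromo-7-fluoroundecane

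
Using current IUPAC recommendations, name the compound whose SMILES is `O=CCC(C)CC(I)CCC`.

5-iodo-3-methyloctanal

Counting along the main chain through the –CHO group gives 8 carbons: the parent is octane.
The principal characteristic group is an aldehyde (terminal –CHO), named with the suffix -al.
Number the chain so that the aldehyde carbon is C-1 by definition.
That gives an iodo group at C-5; a methyl group at C-3.
Substituent prefixes are cited in alphabetical order (multiplying prefixes like di-/tri- are ignored for ordering).
Assembling the pieces gives 5-iodo-3-methyloctanal.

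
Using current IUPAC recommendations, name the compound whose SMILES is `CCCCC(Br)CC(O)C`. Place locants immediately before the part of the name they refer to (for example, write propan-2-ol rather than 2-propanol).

The longest chain bearing the –OH group is 8 carbons long (octane).
The principal characteristic group is an alcohol (–OH), named with the suffix -ol.
Choose the numbering such that numbering from this end puts the hydroxyl group at C-2 rather than C-7.
This places the hydroxyl at C-2; a bromo group at C-4.
Putting it together: 4-bromooctan-2-ol.

4-bromooctan-2-ol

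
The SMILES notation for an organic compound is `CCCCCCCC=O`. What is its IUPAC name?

octanal

Counting along the main chain through the –CHO group gives 8 carbons: the parent is octane.
An aldehyde (terminal –CHO) is the principal characteristic group, giving the suffix -al.
The numbering direction is chosen so that the aldehyde carbon is C-1 by definition.
The name is octanal.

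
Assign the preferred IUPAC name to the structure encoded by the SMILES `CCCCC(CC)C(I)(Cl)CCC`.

The parent chain contains 9 carbons (nonane).
Choose the numbering such that the substituent locant set {4,4,5} is lower than {5,6,6} at the first point of difference.
This places a chloro group at C-4; an ethyl group at C-5; an iodo group at C-4.
The substituents are ordered alphabetically, ignoring any di-/tri- multipliers.
Assembling the pieces gives 4-chloro-5-ethyl-4-iodononane.

4-chloro-5-ethyl-4-iodononane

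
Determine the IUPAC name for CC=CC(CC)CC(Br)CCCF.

6-bromo-4-ethyl-9-fluoronon-2-ene

Counting along the main chain through the multiple bond gives 9 carbons: the parent is nonane.
The chain contains a C=C double bond, so the unsaturation ending is -ene.
Choose the numbering such that numbering from this end puts the double bond at C-2 rather than C-7.
That gives the double bond between C-2 and C-3; a bromo group at C-6; an ethyl group at C-4; a fluoro group at C-9.
Prefixes are listed alphabetically: bromo, ethyl, fluoro.
Assembling the pieces gives 6-bromo-4-ethyl-9-fluoronon-2-ene.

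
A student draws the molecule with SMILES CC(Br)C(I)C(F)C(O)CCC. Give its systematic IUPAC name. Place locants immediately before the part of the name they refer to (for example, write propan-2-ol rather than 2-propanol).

7-bromo-5-fluoro-6-iodooctan-4-ol

The longest chain bearing the –OH group is 8 carbons long (octane).
An alcohol (–OH) is the principal characteristic group, giving the suffix -ol.
Choose the numbering such that numbering from this end puts the hydroxyl group at C-4 rather than C-5.
This places the hydroxyl at C-4; a bromo group at C-7; a fluoro group at C-5; an iodo group at C-6.
The substituents are ordered alphabetically, ignoring any di-/tri- multipliers.
The name is 7-bromo-5-fluoro-6-iodooctan-4-ol.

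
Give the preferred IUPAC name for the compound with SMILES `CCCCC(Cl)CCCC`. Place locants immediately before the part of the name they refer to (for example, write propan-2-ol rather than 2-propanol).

5-chlorononane

The parent chain contains 9 carbons (nonane).
Numbering from either end gives identical locants here.
With this numbering: a chloro group at C-5.
Putting it together: 5-chlorononane.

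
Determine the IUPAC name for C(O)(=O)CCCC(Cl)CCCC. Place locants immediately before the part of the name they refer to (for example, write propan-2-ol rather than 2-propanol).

Counting along the main chain through the –COOH group gives 9 carbons: the parent is nonane.
The principal characteristic group is a carboxylic acid (terminal –COOH), named with the suffix -oic acid.
Number the chain so that the carboxylic acid carbon is C-1 by definition.
That gives a chloro group at C-5.
Assembling the pieces gives 5-chlorononanoic acid.

5-chlorononanoic acid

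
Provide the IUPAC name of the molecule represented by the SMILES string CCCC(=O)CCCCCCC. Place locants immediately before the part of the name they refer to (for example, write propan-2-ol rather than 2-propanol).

undecan-4-one

Counting along the main chain through the carbonyl gives 11 carbons: the parent is undecane.
A ketone (C=O on an internal carbon) is the principal characteristic group, giving the suffix -one.
The numbering direction is chosen so that numbering from this end puts the carbonyl group at C-4 rather than C-8.
This places the carbonyl at C-4.
The name is undecan-4-one.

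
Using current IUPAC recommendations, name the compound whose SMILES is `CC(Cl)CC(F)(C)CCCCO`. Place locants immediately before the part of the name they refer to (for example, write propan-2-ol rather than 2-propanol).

7-chloro-5-fluoro-5-methyloctan-1-ol

Counting along the main chain through the –OH group gives 8 carbons: the parent is octane.
An alcohol (–OH) is the principal characteristic group, giving the suffix -ol.
Number the chain so that numbering from this end puts the hydroxyl group at C-1 rather than C-8.
This places the hydroxyl at C-1; a chloro group at C-7; a fluoro group at C-5; a methyl group at C-5.
Substituent prefixes are cited in alphabetical order (multiplying prefixes like di-/tri- are ignored for ordering).
The name is 7-chloro-5-fluoro-5-methyloctan-1-ol.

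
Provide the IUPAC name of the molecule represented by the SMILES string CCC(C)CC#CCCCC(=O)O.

8-methyldec-5-ynoic acid

The longest chain bearing the –COOH group and the multiple bond is 10 carbons long (decane).
A carboxylic acid (terminal –COOH) is the principal characteristic group, giving the suffix -oic acid.
There is one C≡C triple bond, indicated by the ending -yne.
The numbering direction is chosen so that the carboxylic acid carbon is C-1 by definition.
With this numbering: the triple bond between C-5 and C-6; a methyl group at C-8.
Assembling the pieces gives 8-methyldec-5-ynoic acid.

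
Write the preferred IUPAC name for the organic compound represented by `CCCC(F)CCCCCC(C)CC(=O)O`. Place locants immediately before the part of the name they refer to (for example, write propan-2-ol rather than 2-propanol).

The longest chain bearing the –COOH group is 12 carbons long (dodecane).
The highest-priority functional group is a carboxylic acid (terminal –COOH), so the name ends in -oic acid.
Choose the numbering such that the carboxylic acid carbon is C-1 by definition.
With this numbering: a fluoro group at C-9; a methyl group at C-3.
Substituent prefixes are cited in alphabetical order (multiplying prefixes like di-/tri- are ignored for ordering).
Assembling the pieces gives 9-fluoro-3-methyldodecanoic acid.

9-fluoro-3-methyldodecanoic acid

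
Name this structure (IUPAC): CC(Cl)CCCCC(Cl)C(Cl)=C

2,3,8-trichloronon-1-ene

The longest carbon chain that includes the multiple bond has 9 carbons, so the parent hydride is nonane.
A C=C double bond in the chain gives the infix -ene-.
The numbering direction is chosen so that numbering from this end puts the double bond at C-1 rather than C-8.
That gives the double bond between C-1 and C-2; chloro groups at C-2 and C-3 and C-8.
Putting it together: 2,3,8-trichloronon-1-ene.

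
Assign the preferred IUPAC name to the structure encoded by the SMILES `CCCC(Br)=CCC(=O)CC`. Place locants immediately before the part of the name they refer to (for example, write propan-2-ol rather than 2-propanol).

6-bromonon-5-en-3-one

The longest carbon chain that includes the carbonyl and the multiple bond has 9 carbons, so the parent hydride is nonane.
The principal characteristic group is a ketone (C=O on an internal carbon), named with the suffix -one.
A C=C double bond in the chain gives the infix -ene-.
The numbering direction is chosen so that numbering from this end puts the carbonyl group at C-3 rather than C-7.
With this numbering: the carbonyl at C-3; the double bond between C-5 and C-6; a bromo group at C-6.
The name is 6-bromonon-5-en-3-one.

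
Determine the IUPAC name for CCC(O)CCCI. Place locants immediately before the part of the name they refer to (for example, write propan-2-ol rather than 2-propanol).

6-iodohexan-3-ol

The longest chain bearing the –OH group is 6 carbons long (hexane).
The highest-priority functional group is an alcohol (–OH), so the name ends in -ol.
Number the chain so that numbering from this end puts the hydroxyl group at C-3 rather than C-4.
With this numbering: the hydroxyl at C-3; an iodo group at C-6.
Putting it together: 6-iodohexan-3-ol.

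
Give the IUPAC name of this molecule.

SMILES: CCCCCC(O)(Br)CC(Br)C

2,4-dibromononan-4-ol

The longest chain bearing the –OH group is 9 carbons long (nonane).
An alcohol (–OH) is the principal characteristic group, giving the suffix -ol.
The numbering direction is chosen so that numbering from this end puts the hydroxyl group at C-4 rather than C-6.
With this numbering: the hydroxyl at C-4; bromo groups at C-2 and C-4.
The name is 2,4-dibromononan-4-ol.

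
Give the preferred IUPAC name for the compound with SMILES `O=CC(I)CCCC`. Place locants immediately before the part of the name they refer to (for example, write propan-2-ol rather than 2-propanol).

2-iodohexanal

Counting along the main chain through the –CHO group gives 6 carbons: the parent is hexane.
An aldehyde (terminal –CHO) is the principal characteristic group, giving the suffix -al.
The numbering direction is chosen so that the aldehyde carbon is C-1 by definition.
With this numbering: an iodo group at C-2.
Putting it together: 2-iodohexanal.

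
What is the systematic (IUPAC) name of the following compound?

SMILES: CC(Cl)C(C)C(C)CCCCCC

The parent chain contains 10 carbons (decane).
Choose the numbering such that the substituent locant set {2,3,4} is lower than {7,8,9} at the first point of difference.
That gives a chloro group at C-2; methyl groups at C-3 and C-4.
Prefixes are listed alphabetically: chloro, methyl.
Putting it together: 2-chloro-3,4-dimethyldecane.

2-chloro-3,4-dimethyldecane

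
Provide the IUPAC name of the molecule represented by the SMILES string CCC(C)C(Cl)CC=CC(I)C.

The longest chain bearing the multiple bond is 9 carbons long (nonane).
There is one C=C double bond, indicated by the ending -ene.
Number the chain so that numbering from this end puts the double bond at C-3 rather than C-6.
That gives the double bond between C-3 and C-4; a chloro group at C-6; an iodo group at C-2; a methyl group at C-7.
Substituent prefixes are cited in alphabetical order (multiplying prefixes like di-/tri- are ignored for ordering).
The name is 6-chloro-2-iodo-7-methylnon-3-ene.

6-chloro-2-iodo-7-methylnon-3-ene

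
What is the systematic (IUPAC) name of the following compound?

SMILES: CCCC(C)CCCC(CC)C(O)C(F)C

Counting along the main chain through the –OH group gives 11 carbons: the parent is undecane.
The principal characteristic group is an alcohol (–OH), named with the suffix -ol.
The numbering direction is chosen so that numbering from this end puts the hydroxyl group at C-3 rather than C-9.
With this numbering: the hydroxyl at C-3; an ethyl group at C-4; a fluoro group at C-2; a methyl group at C-8.
The substituents are ordered alphabetically, ignoring any di-/tri- multipliers.
The name is 4-ethyl-2-fluoro-8-methylundecan-3-ol.

4-ethyl-2-fluoro-8-methylundecan-3-ol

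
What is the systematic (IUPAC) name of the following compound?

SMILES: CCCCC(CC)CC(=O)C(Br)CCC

4-bromo-7-ethylundecan-5-one

Counting along the main chain through the carbonyl gives 11 carbons: the parent is undecane.
The principal characteristic group is a ketone (C=O on an internal carbon), named with the suffix -one.
Choose the numbering such that numbering from this end puts the carbonyl group at C-5 rather than C-7.
That gives the carbonyl at C-5; a bromo group at C-4; an ethyl group at C-7.
Substituent prefixes are cited in alphabetical order (multiplying prefixes like di-/tri- are ignored for ordering).
The name is 4-bromo-7-ethylundecan-5-one.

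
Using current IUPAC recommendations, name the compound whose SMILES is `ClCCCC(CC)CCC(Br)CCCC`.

The longest carbon chain is 11 atoms: the parent is undecane.
Choose the numbering such that the substituent locant set {1,4,7} is lower than {5,8,11} at the first point of difference.
That gives a bromo group at C-7; a chloro group at C-1; an ethyl group at C-4.
The substituents are ordered alphabetically, ignoring any di-/tri- multipliers.
The name is 7-bromo-1-chloro-4-ethylundecane.

7-bromo-1-chloro-4-ethylundecane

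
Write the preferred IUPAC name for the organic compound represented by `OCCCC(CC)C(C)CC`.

4-ethyl-5-methylheptan-1-ol

The longest carbon chain that includes the –OH group has 7 carbons, so the parent hydride is heptane.
An alcohol (–OH) is the principal characteristic group, giving the suffix -ol.
Choose the numbering such that numbering from this end puts the hydroxyl group at C-1 rather than C-7.
This places the hydroxyl at C-1; an ethyl group at C-4; a methyl group at C-5.
Substituent prefixes are cited in alphabetical order (multiplying prefixes like di-/tri- are ignored for ordering).
Assembling the pieces gives 4-ethyl-5-methylheptan-1-ol.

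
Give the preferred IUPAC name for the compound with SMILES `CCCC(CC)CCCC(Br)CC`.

3-bromo-7-ethyldecane

The longest carbon chain is 10 atoms: the parent is decane.
The numbering direction is chosen so that the substituent locant set {3,7} is lower than {4,8} at the first point of difference.
That gives a bromo group at C-3; an ethyl group at C-7.
Prefixes are listed alphabetically: bromo, ethyl.
Putting it together: 3-bromo-7-ethyldecane.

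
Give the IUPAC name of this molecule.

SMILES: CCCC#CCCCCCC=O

The longest chain bearing the –CHO group and the multiple bond is 11 carbons long (undecane).
The highest-priority functional group is an aldehyde (terminal –CHO), so the name ends in -al.
The chain contains a C≡C triple bond, so the unsaturation ending is -yne.
Number the chain so that the aldehyde carbon is C-1 by definition.
With this numbering: the triple bond between C-7 and C-8.
Putting it together: undec-7-ynal.

undec-7-ynal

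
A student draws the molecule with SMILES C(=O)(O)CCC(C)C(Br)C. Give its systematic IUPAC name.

Counting along the main chain through the –COOH group gives 6 carbons: the parent is hexane.
A carboxylic acid (terminal –COOH) is the principal characteristic group, giving the suffix -oic acid.
The numbering direction is chosen so that the carboxylic acid carbon is C-1 by definition.
That gives a bromo group at C-5; a methyl group at C-4.
The substituents are ordered alphabetically, ignoring any di-/tri- multipliers.
Putting it together: 5-bromo-4-methylhexanoic acid.

5-bromo-4-methylhexanoic acid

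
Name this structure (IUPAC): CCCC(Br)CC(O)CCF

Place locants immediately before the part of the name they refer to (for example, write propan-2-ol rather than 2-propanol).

Counting along the main chain through the –OH group gives 8 carbons: the parent is octane.
The highest-priority functional group is an alcohol (–OH), so the name ends in -ol.
Choose the numbering such that numbering from this end puts the hydroxyl group at C-3 rather than C-6.
That gives the hydroxyl at C-3; a bromo group at C-5; a fluoro group at C-1.
Prefixes are listed alphabetically: bromo, fluoro.
Putting it together: 5-bromo-1-fluorooctan-3-ol.

5-bromo-1-fluorooctan-3-ol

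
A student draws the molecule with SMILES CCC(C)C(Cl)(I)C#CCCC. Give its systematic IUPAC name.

The longest carbon chain that includes the multiple bond has 9 carbons, so the parent hydride is nonane.
There is one C≡C triple bond, indicated by the ending -yne.
Number the chain so that numbering from this end puts the triple bond at C-4 rather than C-5.
This places the triple bond between C-4 and C-5; a chloro group at C-6; an iodo group at C-6; a methyl group at C-7.
Prefixes are listed alphabetically: chloro, iodo, methyl.
The name is 6-chloro-6-iodo-7-methylnon-4-yne.

6-chloro-6-iodo-7-methylnon-4-yne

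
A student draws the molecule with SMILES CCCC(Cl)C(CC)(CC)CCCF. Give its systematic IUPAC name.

The longest continuous carbon chain has 8 atoms, so the parent hydride is octane.
Choose the numbering such that the substituent locant set {1,4,4,5} is lower than {4,5,5,8} at the first point of difference.
That gives a chloro group at C-5; two ethyl groups at C-4; a fluoro group at C-1.
Substituent prefixes are cited in alphabetical order (multiplying prefixes like di-/tri- are ignored for ordering).
Assembling the pieces gives 5-chloro-4,4-diethyl-1-fluorooctane.

5-chloro-4,4-diethyl-1-fluorooctane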